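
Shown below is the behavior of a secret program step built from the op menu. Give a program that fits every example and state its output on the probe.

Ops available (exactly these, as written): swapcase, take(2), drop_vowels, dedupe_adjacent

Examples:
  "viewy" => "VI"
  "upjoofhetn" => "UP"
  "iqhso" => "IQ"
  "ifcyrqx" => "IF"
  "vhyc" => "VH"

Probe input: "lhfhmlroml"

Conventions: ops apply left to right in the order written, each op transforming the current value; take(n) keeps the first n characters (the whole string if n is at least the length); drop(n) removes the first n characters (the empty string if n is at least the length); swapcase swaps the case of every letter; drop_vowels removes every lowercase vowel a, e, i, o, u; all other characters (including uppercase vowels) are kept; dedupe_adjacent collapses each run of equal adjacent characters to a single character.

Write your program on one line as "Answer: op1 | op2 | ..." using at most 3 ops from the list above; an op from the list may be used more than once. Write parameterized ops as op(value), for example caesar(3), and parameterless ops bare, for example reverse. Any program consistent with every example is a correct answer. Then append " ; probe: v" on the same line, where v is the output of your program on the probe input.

take(2) | swapcase ; probe: "LH"

Check, running the answer program on each example:
  "viewy" -> "vi" -> "VI"
  "upjoofhetn" -> "up" -> "UP"
  "iqhso" -> "iq" -> "IQ"
  "ifcyrqx" -> "if" -> "IF"
  "vhyc" -> "vh" -> "VH"
  probe: "lhfhmlroml" -> "lh" -> "LH"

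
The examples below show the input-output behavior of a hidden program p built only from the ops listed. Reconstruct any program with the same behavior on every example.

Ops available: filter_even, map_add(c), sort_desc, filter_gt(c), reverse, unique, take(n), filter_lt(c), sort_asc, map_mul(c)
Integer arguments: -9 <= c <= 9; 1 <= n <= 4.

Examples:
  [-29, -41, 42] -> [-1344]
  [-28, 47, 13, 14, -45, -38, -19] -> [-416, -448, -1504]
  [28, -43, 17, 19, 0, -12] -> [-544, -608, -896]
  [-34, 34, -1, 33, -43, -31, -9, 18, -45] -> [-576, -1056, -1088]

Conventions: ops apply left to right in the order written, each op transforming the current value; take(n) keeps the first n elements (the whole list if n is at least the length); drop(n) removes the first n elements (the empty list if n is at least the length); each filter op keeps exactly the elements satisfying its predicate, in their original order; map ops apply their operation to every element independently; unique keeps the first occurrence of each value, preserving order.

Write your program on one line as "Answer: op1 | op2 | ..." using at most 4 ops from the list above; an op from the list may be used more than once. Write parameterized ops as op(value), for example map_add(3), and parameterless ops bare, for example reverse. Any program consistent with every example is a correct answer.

filter_gt(6) | map_mul(-4) | map_mul(8) | sort_desc

Check, running the answer program on each example:
  [-29, -41, 42] -> [42] -> [-168] -> [-1344] -> [-1344]
  [-28, 47, 13, 14, -45, -38, -19] -> [47, 13, 14] -> [-188, -52, -56] -> [-1504, -416, -448] -> [-416, -448, -1504]
  [28, -43, 17, 19, 0, -12] -> [28, 17, 19] -> [-112, -68, -76] -> [-896, -544, -608] -> [-544, -608, -896]
  [-34, 34, -1, 33, -43, -31, -9, 18, -45] -> [34, 33, 18] -> [-136, -132, -72] -> [-1088, -1056, -576] -> [-576, -1056, -1088]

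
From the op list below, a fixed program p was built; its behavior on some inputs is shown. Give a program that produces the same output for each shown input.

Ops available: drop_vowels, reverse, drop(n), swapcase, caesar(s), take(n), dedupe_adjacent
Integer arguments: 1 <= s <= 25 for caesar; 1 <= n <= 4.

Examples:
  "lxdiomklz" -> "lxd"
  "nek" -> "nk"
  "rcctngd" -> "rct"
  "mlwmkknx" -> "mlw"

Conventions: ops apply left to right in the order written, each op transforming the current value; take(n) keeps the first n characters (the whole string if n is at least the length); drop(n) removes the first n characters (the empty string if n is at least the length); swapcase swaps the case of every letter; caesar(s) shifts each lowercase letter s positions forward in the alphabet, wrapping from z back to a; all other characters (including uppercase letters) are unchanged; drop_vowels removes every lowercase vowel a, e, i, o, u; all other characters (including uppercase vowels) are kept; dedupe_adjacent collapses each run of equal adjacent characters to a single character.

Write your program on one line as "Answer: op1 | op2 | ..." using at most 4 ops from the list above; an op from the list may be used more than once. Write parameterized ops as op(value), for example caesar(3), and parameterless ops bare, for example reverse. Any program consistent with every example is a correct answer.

dedupe_adjacent | drop_vowels | take(3)

Check, running the answer program on each example:
  "lxdiomklz" -> "lxdiomklz" -> "lxdmklz" -> "lxd"
  "nek" -> "nek" -> "nk" -> "nk"
  "rcctngd" -> "rctngd" -> "rctngd" -> "rct"
  "mlwmkknx" -> "mlwmknx" -> "mlwmknx" -> "mlw"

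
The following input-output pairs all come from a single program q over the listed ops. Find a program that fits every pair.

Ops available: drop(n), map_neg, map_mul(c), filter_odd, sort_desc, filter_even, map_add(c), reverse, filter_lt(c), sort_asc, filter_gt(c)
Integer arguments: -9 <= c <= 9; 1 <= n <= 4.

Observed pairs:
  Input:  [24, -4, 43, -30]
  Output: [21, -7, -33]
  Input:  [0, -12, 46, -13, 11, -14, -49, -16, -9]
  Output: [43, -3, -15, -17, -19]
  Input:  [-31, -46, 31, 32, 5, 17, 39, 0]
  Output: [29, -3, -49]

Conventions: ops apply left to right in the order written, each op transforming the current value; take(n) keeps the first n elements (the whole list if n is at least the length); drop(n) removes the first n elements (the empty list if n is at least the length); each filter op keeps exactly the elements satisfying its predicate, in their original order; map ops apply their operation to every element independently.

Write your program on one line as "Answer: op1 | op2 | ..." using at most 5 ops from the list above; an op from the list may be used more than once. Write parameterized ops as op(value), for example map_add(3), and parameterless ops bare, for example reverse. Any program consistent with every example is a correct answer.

map_add(-3) | sort_asc | reverse | filter_odd

Check, running the answer program on each example:
  [24, -4, 43, -30] -> [21, -7, 40, -33] -> [-33, -7, 21, 40] -> [40, 21, -7, -33] -> [21, -7, -33]
  [0, -12, 46, -13, 11, -14, -49, -16, -9] -> [-3, -15, 43, -16, 8, -17, -52, -19, -12] -> [-52, -19, -17, -16, -15, -12, -3, 8, 43] -> [43, 8, -3, -12, -15, -16, -17, -19, -52] -> [43, -3, -15, -17, -19]
  [-31, -46, 31, 32, 5, 17, 39, 0] -> [-34, -49, 28, 29, 2, 14, 36, -3] -> [-49, -34, -3, 2, 14, 28, 29, 36] -> [36, 29, 28, 14, 2, -3, -34, -49] -> [29, -3, -49]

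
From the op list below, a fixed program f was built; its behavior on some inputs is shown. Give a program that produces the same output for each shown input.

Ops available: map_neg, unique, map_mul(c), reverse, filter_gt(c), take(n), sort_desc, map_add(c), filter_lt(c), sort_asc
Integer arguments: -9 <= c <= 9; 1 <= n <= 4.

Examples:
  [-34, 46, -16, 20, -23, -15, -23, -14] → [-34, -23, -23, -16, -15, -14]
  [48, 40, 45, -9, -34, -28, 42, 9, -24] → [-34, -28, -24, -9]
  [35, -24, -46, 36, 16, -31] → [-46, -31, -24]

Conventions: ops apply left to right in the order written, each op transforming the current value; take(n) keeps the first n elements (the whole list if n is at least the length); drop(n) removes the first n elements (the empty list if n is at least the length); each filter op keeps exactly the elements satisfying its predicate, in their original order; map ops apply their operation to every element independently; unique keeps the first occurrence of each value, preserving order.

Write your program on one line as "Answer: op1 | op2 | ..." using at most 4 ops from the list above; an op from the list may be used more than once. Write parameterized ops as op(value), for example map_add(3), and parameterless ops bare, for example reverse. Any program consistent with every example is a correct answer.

filter_lt(-4) | map_neg | sort_desc | map_neg

Check, running the answer program on each example:
  [-34, 46, -16, 20, -23, -15, -23, -14] -> [-34, -16, -23, -15, -23, -14] -> [34, 16, 23, 15, 23, 14] -> [34, 23, 23, 16, 15, 14] -> [-34, -23, -23, -16, -15, -14]
  [48, 40, 45, -9, -34, -28, 42, 9, -24] -> [-9, -34, -28, -24] -> [9, 34, 28, 24] -> [34, 28, 24, 9] -> [-34, -28, -24, -9]
  [35, -24, -46, 36, 16, -31] -> [-24, -46, -31] -> [24, 46, 31] -> [46, 31, 24] -> [-46, -31, -24]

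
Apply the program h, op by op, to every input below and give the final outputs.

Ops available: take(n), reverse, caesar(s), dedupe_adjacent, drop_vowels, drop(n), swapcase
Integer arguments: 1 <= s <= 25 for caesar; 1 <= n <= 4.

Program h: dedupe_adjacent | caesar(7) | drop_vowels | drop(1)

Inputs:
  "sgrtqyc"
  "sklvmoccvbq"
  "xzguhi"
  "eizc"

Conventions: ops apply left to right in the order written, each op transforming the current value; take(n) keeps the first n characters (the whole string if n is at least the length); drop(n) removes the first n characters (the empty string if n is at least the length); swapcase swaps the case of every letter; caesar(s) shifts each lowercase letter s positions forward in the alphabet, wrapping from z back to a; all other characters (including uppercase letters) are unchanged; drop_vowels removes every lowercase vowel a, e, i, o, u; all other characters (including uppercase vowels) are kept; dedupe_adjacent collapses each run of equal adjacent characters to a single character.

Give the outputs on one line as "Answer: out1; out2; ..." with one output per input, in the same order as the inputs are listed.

"nyxfj"; "rsctvjcx"; "nbp"; "pgj"

Execution, op by op:
  "sgrtqyc" -> "sgrtqyc" -> "znyaxfj" -> "znyxfj" -> "nyxfj"
  "sklvmoccvbq" -> "sklvmocvbq" -> "zrsctvjcix" -> "zrsctvjcx" -> "rsctvjcx"
  "xzguhi" -> "xzguhi" -> "egnbop" -> "gnbp" -> "nbp"
  "eizc" -> "eizc" -> "lpgj" -> "lpgj" -> "pgj"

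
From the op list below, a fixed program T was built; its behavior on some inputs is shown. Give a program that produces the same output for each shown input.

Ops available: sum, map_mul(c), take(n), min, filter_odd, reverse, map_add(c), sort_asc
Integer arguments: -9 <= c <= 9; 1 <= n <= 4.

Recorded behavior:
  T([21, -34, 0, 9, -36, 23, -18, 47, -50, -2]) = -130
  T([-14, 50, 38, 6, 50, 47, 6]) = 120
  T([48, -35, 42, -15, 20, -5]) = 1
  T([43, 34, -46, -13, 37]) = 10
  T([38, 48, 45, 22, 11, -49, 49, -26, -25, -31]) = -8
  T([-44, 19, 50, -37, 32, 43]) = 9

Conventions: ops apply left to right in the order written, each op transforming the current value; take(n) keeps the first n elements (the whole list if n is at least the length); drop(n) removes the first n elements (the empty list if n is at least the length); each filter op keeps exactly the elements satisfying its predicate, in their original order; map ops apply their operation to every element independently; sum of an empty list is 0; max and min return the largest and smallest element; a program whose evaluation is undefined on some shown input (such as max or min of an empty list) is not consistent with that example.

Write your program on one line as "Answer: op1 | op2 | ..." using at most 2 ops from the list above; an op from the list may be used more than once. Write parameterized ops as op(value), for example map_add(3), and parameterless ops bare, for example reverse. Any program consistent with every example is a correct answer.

map_add(-9) | sum

Check, running the answer program on each example:
  [21, -34, 0, 9, -36, 23, -18, 47, -50, -2] -> [12, -43, -9, 0, -45, 14, -27, 38, -59, -11] -> -130
  [-14, 50, 38, 6, 50, 47, 6] -> [-23, 41, 29, -3, 41, 38, -3] -> 120
  [48, -35, 42, -15, 20, -5] -> [39, -44, 33, -24, 11, -14] -> 1
  [43, 34, -46, -13, 37] -> [34, 25, -55, -22, 28] -> 10
  [38, 48, 45, 22, 11, -49, 49, -26, -25, -31] -> [29, 39, 36, 13, 2, -58, 40, -35, -34, -40] -> -8
  [-44, 19, 50, -37, 32, 43] -> [-53, 10, 41, -46, 23, 34] -> 9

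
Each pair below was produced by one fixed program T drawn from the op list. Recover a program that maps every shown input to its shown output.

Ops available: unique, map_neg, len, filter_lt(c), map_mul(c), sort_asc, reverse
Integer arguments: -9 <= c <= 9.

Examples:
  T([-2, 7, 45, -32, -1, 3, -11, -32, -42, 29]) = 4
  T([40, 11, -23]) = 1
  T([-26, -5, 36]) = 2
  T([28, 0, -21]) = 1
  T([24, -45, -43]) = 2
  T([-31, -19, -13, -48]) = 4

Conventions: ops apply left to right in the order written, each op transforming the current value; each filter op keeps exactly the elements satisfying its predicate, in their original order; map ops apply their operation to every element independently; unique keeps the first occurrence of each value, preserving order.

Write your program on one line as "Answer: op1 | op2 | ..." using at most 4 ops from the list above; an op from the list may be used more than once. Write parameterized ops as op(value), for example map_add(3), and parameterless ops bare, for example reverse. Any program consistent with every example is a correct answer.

reverse | filter_lt(-3) | len

Check, running the answer program on each example:
  [-2, 7, 45, -32, -1, 3, -11, -32, -42, 29] -> [29, -42, -32, -11, 3, -1, -32, 45, 7, -2] -> [-42, -32, -11, -32] -> 4
  [40, 11, -23] -> [-23, 11, 40] -> [-23] -> 1
  [-26, -5, 36] -> [36, -5, -26] -> [-5, -26] -> 2
  [28, 0, -21] -> [-21, 0, 28] -> [-21] -> 1
  [24, -45, -43] -> [-43, -45, 24] -> [-43, -45] -> 2
  [-31, -19, -13, -48] -> [-48, -13, -19, -31] -> [-48, -13, -19, -31] -> 4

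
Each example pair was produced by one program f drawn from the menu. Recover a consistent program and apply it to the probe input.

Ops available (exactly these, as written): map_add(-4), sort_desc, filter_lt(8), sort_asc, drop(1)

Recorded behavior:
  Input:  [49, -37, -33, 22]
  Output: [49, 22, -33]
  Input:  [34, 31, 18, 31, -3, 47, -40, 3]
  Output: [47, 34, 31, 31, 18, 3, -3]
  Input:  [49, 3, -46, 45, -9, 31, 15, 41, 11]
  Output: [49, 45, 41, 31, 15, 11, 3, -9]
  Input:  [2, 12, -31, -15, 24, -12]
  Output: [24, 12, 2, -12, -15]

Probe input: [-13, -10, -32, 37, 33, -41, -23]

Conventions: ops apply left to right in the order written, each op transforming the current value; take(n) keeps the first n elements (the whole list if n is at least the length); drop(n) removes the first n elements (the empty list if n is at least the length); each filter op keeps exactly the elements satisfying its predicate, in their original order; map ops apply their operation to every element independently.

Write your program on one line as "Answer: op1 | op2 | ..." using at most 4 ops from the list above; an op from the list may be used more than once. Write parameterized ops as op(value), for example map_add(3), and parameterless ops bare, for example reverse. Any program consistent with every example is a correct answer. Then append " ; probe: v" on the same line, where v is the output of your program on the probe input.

sort_asc | drop(1) | sort_desc ; probe: [37, 33, -10, -13, -23, -32]

Check, running the answer program on each example:
  [49, -37, -33, 22] -> [-37, -33, 22, 49] -> [-33, 22, 49] -> [49, 22, -33]
  [34, 31, 18, 31, -3, 47, -40, 3] -> [-40, -3, 3, 18, 31, 31, 34, 47] -> [-3, 3, 18, 31, 31, 34, 47] -> [47, 34, 31, 31, 18, 3, -3]
  [49, 3, -46, 45, -9, 31, 15, 41, 11] -> [-46, -9, 3, 11, 15, 31, 41, 45, 49] -> [-9, 3, 11, 15, 31, 41, 45, 49] -> [49, 45, 41, 31, 15, 11, 3, -9]
  [2, 12, -31, -15, 24, -12] -> [-31, -15, -12, 2, 12, 24] -> [-15, -12, 2, 12, 24] -> [24, 12, 2, -12, -15]
  probe: [-13, -10, -32, 37, 33, -41, -23] -> [-41, -32, -23, -13, -10, 33, 37] -> [-32, -23, -13, -10, 33, 37] -> [37, 33, -10, -13, -23, -32]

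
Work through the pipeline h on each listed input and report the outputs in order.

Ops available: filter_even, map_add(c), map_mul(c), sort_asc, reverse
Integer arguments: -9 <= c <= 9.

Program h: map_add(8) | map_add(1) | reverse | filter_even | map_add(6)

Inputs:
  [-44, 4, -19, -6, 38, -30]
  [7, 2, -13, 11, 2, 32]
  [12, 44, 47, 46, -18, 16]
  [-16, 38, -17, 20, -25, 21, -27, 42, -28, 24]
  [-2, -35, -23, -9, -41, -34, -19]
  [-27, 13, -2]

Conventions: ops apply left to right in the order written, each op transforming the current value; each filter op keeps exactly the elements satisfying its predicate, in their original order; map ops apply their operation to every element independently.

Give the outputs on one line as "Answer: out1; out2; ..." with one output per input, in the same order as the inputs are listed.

[-4]; [26, 2, 22]; [62]; [-12, 36, -10, -2]; [-4, -26, 6, -8, -20]; [28, -12]

Execution, op by op:
  [-44, 4, -19, -6, 38, -30] -> [-36, 12, -11, 2, 46, -22] -> [-35, 13, -10, 3, 47, -21] -> [-21, 47, 3, -10, 13, -35] -> [-10] -> [-4]
  [7, 2, -13, 11, 2, 32] -> [15, 10, -5, 19, 10, 40] -> [16, 11, -4, 20, 11, 41] -> [41, 11, 20, -4, 11, 16] -> [20, -4, 16] -> [26, 2, 22]
  [12, 44, 47, 46, -18, 16] -> [20, 52, 55, 54, -10, 24] -> [21, 53, 56, 55, -9, 25] -> [25, -9, 55, 56, 53, 21] -> [56] -> [62]
  [-16, 38, -17, 20, -25, 21, -27, 42, -28, 24] -> [-8, 46, -9, 28, -17, 29, -19, 50, -20, 32] -> [-7, 47, -8, 29, -16, 30, -18, 51, -19, 33] -> [33, -19, 51, -18, 30, -16, 29, -8, 47, -7] -> [-18, 30, -16, -8] -> [-12, 36, -10, -2]
  [-2, -35, -23, -9, -41, -34, -19] -> [6, -27, -15, -1, -33, -26, -11] -> [7, -26, -14, 0, -32, -25, -10] -> [-10, -25, -32, 0, -14, -26, 7] -> [-10, -32, 0, -14, -26] -> [-4, -26, 6, -8, -20]
  [-27, 13, -2] -> [-19, 21, 6] -> [-18, 22, 7] -> [7, 22, -18] -> [22, -18] -> [28, -12]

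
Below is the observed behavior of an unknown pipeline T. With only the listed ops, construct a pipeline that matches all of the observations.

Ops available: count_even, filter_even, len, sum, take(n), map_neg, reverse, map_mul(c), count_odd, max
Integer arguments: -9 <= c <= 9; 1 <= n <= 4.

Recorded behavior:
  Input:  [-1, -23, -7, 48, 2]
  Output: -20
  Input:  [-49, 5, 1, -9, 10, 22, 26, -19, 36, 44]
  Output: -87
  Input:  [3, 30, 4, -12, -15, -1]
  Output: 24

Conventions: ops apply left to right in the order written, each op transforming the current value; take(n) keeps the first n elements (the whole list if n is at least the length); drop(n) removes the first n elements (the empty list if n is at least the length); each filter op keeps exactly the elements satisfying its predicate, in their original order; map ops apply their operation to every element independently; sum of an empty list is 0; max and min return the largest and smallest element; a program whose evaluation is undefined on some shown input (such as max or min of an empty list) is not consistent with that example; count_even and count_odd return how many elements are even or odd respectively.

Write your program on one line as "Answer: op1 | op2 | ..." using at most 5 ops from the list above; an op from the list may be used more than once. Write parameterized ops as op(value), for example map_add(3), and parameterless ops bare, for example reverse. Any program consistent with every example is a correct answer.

reverse | take(4) | map_neg | sum

Check, running the answer program on each example:
  [-1, -23, -7, 48, 2] -> [2, 48, -7, -23, -1] -> [2, 48, -7, -23] -> [-2, -48, 7, 23] -> -20
  [-49, 5, 1, -9, 10, 22, 26, -19, 36, 44] -> [44, 36, -19, 26, 22, 10, -9, 1, 5, -49] -> [44, 36, -19, 26] -> [-44, -36, 19, -26] -> -87
  [3, 30, 4, -12, -15, -1] -> [-1, -15, -12, 4, 30, 3] -> [-1, -15, -12, 4] -> [1, 15, 12, -4] -> 24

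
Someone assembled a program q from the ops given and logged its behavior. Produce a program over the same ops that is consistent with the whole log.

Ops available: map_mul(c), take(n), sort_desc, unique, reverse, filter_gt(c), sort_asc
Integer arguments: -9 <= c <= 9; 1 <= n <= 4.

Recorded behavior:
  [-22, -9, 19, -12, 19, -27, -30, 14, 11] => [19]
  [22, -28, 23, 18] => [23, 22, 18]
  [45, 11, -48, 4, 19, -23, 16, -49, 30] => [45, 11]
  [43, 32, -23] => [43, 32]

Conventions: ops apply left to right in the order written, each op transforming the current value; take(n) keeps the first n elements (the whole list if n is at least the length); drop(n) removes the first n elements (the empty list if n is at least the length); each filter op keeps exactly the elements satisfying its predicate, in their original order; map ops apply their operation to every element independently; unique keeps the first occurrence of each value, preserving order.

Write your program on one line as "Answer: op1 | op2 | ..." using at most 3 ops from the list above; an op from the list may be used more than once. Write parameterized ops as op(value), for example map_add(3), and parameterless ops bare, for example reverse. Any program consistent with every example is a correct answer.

take(4) | filter_gt(4) | sort_desc

Check, running the answer program on each example:
  [-22, -9, 19, -12, 19, -27, -30, 14, 11] -> [-22, -9, 19, -12] -> [19] -> [19]
  [22, -28, 23, 18] -> [22, -28, 23, 18] -> [22, 23, 18] -> [23, 22, 18]
  [45, 11, -48, 4, 19, -23, 16, -49, 30] -> [45, 11, -48, 4] -> [45, 11] -> [45, 11]
  [43, 32, -23] -> [43, 32, -23] -> [43, 32] -> [43, 32]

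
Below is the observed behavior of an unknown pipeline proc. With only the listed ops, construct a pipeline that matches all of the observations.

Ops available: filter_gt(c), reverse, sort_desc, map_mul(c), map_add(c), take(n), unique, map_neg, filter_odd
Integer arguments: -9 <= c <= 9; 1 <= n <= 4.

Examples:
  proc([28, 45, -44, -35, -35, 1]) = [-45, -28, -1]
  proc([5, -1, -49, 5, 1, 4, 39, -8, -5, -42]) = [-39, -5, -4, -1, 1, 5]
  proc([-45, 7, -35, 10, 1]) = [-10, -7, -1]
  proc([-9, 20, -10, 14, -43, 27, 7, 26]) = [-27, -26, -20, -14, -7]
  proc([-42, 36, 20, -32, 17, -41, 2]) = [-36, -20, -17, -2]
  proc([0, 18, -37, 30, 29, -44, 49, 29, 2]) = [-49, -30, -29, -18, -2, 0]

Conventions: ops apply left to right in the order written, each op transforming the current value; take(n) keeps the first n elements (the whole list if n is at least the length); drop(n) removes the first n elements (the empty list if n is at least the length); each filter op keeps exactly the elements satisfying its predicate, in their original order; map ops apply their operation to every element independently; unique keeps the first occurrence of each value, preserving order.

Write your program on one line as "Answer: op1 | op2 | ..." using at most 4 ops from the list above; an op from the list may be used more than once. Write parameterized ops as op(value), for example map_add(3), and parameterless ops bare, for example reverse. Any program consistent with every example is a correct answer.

sort_desc | filter_gt(-6) | map_neg | unique

Check, running the answer program on each example:
  [28, 45, -44, -35, -35, 1] -> [45, 28, 1, -35, -35, -44] -> [45, 28, 1] -> [-45, -28, -1] -> [-45, -28, -1]
  [5, -1, -49, 5, 1, 4, 39, -8, -5, -42] -> [39, 5, 5, 4, 1, -1, -5, -8, -42, -49] -> [39, 5, 5, 4, 1, -1, -5] -> [-39, -5, -5, -4, -1, 1, 5] -> [-39, -5, -4, -1, 1, 5]
  [-45, 7, -35, 10, 1] -> [10, 7, 1, -35, -45] -> [10, 7, 1] -> [-10, -7, -1] -> [-10, -7, -1]
  [-9, 20, -10, 14, -43, 27, 7, 26] -> [27, 26, 20, 14, 7, -9, -10, -43] -> [27, 26, 20, 14, 7] -> [-27, -26, -20, -14, -7] -> [-27, -26, -20, -14, -7]
  [-42, 36, 20, -32, 17, -41, 2] -> [36, 20, 17, 2, -32, -41, -42] -> [36, 20, 17, 2] -> [-36, -20, -17, -2] -> [-36, -20, -17, -2]
  [0, 18, -37, 30, 29, -44, 49, 29, 2] -> [49, 30, 29, 29, 18, 2, 0, -37, -44] -> [49, 30, 29, 29, 18, 2, 0] -> [-49, -30, -29, -29, -18, -2, 0] -> [-49, -30, -29, -18, -2, 0]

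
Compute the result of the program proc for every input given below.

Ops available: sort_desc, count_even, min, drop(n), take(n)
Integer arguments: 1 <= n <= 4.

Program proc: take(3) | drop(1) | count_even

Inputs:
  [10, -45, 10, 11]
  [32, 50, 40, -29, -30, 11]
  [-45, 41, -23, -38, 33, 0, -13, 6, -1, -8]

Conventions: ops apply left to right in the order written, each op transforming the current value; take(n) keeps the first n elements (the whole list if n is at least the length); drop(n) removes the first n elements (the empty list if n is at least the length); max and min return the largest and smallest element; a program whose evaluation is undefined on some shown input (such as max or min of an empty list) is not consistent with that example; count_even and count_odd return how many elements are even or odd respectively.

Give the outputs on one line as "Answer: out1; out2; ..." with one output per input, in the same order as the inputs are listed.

Execution, op by op:
  [10, -45, 10, 11] -> [10, -45, 10] -> [-45, 10] -> 1
  [32, 50, 40, -29, -30, 11] -> [32, 50, 40] -> [50, 40] -> 2
  [-45, 41, -23, -38, 33, 0, -13, 6, -1, -8] -> [-45, 41, -23] -> [41, -23] -> 0

1; 2; 0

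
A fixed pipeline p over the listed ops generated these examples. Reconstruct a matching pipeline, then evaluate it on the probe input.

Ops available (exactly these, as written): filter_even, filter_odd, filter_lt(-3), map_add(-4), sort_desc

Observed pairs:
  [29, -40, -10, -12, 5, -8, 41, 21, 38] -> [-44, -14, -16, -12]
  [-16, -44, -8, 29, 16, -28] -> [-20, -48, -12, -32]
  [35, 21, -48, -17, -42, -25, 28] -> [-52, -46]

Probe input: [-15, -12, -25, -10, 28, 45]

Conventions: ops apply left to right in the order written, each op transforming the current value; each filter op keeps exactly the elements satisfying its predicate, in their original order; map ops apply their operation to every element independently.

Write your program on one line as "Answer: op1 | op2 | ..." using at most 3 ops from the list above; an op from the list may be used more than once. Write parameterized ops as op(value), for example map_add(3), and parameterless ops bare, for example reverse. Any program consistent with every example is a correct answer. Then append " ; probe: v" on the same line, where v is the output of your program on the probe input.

filter_even | map_add(-4) | filter_lt(-3) ; probe: [-16, -14]

Check, running the answer program on each example:
  [29, -40, -10, -12, 5, -8, 41, 21, 38] -> [-40, -10, -12, -8, 38] -> [-44, -14, -16, -12, 34] -> [-44, -14, -16, -12]
  [-16, -44, -8, 29, 16, -28] -> [-16, -44, -8, 16, -28] -> [-20, -48, -12, 12, -32] -> [-20, -48, -12, -32]
  [35, 21, -48, -17, -42, -25, 28] -> [-48, -42, 28] -> [-52, -46, 24] -> [-52, -46]
  probe: [-15, -12, -25, -10, 28, 45] -> [-12, -10, 28] -> [-16, -14, 24] -> [-16, -14]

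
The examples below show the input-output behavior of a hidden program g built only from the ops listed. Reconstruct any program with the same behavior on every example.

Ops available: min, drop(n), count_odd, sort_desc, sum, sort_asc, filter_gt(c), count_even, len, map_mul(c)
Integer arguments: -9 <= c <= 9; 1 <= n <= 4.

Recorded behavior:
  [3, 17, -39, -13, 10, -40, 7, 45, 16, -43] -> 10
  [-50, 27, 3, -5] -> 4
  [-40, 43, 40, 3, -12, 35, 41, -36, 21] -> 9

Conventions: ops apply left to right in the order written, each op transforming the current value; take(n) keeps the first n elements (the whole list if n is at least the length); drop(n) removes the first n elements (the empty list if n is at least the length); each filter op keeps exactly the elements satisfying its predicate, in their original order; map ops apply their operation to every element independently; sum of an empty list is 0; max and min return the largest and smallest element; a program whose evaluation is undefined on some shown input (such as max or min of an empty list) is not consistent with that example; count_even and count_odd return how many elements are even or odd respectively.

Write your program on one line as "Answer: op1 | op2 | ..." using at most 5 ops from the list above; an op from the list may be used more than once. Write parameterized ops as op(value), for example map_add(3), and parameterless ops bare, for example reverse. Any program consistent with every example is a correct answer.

map_mul(-7) | sort_desc | map_mul(-4) | map_mul(-8) | count_even

Check, running the answer program on each example:
  [3, 17, -39, -13, 10, -40, 7, 45, 16, -43] -> [-21, -119, 273, 91, -70, 280, -49, -315, -112, 301] -> [301, 280, 273, 91, -21, -49, -70, -112, -119, -315] -> [-1204, -1120, -1092, -364, 84, 196, 280, 448, 476, 1260] -> [9632, 8960, 8736, 2912, -672, -1568, -2240, -3584, -3808, -10080] -> 10
  [-50, 27, 3, -5] -> [350, -189, -21, 35] -> [350, 35, -21, -189] -> [-1400, -140, 84, 756] -> [11200, 1120, -672, -6048] -> 4
  [-40, 43, 40, 3, -12, 35, 41, -36, 21] -> [280, -301, -280, -21, 84, -245, -287, 252, -147] -> [280, 252, 84, -21, -147, -245, -280, -287, -301] -> [-1120, -1008, -336, 84, 588, 980, 1120, 1148, 1204] -> [8960, 8064, 2688, -672, -4704, -7840, -8960, -9184, -9632] -> 9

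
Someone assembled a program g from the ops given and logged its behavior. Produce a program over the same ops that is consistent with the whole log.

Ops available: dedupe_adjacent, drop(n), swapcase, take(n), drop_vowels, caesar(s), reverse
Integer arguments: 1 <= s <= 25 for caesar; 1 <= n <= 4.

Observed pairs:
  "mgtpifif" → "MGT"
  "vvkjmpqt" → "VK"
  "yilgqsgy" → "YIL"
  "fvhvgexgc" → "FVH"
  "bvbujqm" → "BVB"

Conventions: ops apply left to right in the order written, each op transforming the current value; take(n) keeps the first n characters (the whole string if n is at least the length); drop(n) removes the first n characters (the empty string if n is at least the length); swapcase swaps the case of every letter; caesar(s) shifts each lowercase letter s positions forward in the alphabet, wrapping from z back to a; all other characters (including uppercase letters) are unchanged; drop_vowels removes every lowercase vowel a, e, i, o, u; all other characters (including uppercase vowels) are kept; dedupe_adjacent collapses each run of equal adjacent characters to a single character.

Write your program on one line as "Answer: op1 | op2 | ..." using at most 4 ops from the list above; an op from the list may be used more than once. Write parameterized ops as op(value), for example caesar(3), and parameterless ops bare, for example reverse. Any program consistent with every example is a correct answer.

take(4) | take(3) | swapcase | dedupe_adjacent

Check, running the answer program on each example:
  "mgtpifif" -> "mgtp" -> "mgt" -> "MGT" -> "MGT"
  "vvkjmpqt" -> "vvkj" -> "vvk" -> "VVK" -> "VK"
  "yilgqsgy" -> "yilg" -> "yil" -> "YIL" -> "YIL"
  "fvhvgexgc" -> "fvhv" -> "fvh" -> "FVH" -> "FVH"
  "bvbujqm" -> "bvbu" -> "bvb" -> "BVB" -> "BVB"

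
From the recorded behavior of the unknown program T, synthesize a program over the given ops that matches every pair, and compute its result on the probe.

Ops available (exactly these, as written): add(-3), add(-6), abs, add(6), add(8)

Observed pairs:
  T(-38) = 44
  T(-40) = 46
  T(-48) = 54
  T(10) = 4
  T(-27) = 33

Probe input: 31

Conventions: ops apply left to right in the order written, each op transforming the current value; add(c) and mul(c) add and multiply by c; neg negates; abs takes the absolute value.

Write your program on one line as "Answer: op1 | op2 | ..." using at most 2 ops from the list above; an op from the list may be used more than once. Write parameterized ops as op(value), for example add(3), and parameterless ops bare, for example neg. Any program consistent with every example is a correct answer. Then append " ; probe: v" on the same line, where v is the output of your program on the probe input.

add(-6) | abs ; probe: 25

Check, running the answer program on each example:
  -38 -> -44 -> 44
  -40 -> -46 -> 46
  -48 -> -54 -> 54
  10 -> 4 -> 4
  -27 -> -33 -> 33
  probe: 31 -> 25 -> 25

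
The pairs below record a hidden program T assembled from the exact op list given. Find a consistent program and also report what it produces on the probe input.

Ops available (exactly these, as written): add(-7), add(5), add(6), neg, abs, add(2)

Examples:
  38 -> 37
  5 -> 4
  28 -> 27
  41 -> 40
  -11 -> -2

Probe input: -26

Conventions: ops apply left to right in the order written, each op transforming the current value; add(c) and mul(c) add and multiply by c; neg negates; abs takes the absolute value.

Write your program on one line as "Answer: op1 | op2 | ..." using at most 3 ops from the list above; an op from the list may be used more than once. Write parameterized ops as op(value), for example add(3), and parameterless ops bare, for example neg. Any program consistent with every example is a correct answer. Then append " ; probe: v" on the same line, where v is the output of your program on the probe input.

add(6) | abs | add(-7) ; probe: 13

Check, running the answer program on each example:
  38 -> 44 -> 44 -> 37
  5 -> 11 -> 11 -> 4
  28 -> 34 -> 34 -> 27
  41 -> 47 -> 47 -> 40
  -11 -> -5 -> 5 -> -2
  probe: -26 -> -20 -> 20 -> 13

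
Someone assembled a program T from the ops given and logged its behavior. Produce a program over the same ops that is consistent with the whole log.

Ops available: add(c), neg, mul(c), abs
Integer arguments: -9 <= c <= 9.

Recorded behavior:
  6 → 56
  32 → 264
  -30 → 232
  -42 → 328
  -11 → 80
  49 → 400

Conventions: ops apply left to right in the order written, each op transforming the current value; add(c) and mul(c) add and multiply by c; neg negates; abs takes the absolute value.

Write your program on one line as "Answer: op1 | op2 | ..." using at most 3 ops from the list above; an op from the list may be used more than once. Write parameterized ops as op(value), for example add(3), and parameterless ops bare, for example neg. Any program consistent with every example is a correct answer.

add(1) | abs | mul(8)

Check, running the answer program on each example:
  6 -> 7 -> 7 -> 56
  32 -> 33 -> 33 -> 264
  -30 -> -29 -> 29 -> 232
  -42 -> -41 -> 41 -> 328
  -11 -> -10 -> 10 -> 80
  49 -> 50 -> 50 -> 400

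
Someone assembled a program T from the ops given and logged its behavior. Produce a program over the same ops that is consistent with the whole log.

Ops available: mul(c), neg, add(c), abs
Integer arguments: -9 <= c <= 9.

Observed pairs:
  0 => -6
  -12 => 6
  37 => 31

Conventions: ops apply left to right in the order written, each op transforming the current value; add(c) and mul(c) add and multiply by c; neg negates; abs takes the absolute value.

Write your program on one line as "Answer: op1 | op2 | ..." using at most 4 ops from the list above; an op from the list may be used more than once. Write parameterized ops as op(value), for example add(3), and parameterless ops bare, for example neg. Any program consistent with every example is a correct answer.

neg | abs | add(-5) | add(-1)

Check, running the answer program on each example:
  0 -> 0 -> 0 -> -5 -> -6
  -12 -> 12 -> 12 -> 7 -> 6
  37 -> -37 -> 37 -> 32 -> 31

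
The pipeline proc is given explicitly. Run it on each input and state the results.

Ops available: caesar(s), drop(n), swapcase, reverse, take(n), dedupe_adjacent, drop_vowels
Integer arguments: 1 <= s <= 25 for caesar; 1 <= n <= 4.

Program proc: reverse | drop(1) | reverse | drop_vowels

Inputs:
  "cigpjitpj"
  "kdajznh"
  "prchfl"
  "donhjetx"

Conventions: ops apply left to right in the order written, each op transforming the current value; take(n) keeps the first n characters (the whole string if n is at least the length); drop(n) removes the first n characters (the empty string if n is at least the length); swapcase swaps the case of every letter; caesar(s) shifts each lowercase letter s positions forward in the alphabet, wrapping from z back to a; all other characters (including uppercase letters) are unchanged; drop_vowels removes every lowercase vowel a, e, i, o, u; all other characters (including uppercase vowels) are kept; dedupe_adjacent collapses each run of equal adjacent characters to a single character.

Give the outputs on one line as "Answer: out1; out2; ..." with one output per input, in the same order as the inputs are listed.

"cgpjtp"; "kdjzn"; "prchf"; "dnhjt"

Execution, op by op:
  "cigpjitpj" -> "jptijpgic" -> "ptijpgic" -> "cigpjitp" -> "cgpjtp"
  "kdajznh" -> "hnzjadk" -> "nzjadk" -> "kdajzn" -> "kdjzn"
  "prchfl" -> "lfhcrp" -> "fhcrp" -> "prchf" -> "prchf"
  "donhjetx" -> "xtejhnod" -> "tejhnod" -> "donhjet" -> "dnhjt"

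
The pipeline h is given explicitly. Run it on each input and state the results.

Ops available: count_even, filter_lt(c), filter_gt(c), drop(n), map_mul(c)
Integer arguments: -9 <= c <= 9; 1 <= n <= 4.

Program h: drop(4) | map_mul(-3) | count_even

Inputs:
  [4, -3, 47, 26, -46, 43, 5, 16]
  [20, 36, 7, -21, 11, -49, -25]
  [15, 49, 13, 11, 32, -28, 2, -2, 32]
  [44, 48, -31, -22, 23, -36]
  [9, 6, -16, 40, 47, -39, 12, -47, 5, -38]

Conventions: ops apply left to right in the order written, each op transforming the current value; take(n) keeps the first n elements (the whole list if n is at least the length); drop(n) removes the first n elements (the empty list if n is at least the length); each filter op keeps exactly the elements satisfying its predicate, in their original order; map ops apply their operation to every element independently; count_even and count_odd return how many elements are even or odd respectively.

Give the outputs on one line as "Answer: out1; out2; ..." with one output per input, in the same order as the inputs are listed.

2; 0; 5; 1; 2

Execution, op by op:
  [4, -3, 47, 26, -46, 43, 5, 16] -> [-46, 43, 5, 16] -> [138, -129, -15, -48] -> 2
  [20, 36, 7, -21, 11, -49, -25] -> [11, -49, -25] -> [-33, 147, 75] -> 0
  [15, 49, 13, 11, 32, -28, 2, -2, 32] -> [32, -28, 2, -2, 32] -> [-96, 84, -6, 6, -96] -> 5
  [44, 48, -31, -22, 23, -36] -> [23, -36] -> [-69, 108] -> 1
  [9, 6, -16, 40, 47, -39, 12, -47, 5, -38] -> [47, -39, 12, -47, 5, -38] -> [-141, 117, -36, 141, -15, 114] -> 2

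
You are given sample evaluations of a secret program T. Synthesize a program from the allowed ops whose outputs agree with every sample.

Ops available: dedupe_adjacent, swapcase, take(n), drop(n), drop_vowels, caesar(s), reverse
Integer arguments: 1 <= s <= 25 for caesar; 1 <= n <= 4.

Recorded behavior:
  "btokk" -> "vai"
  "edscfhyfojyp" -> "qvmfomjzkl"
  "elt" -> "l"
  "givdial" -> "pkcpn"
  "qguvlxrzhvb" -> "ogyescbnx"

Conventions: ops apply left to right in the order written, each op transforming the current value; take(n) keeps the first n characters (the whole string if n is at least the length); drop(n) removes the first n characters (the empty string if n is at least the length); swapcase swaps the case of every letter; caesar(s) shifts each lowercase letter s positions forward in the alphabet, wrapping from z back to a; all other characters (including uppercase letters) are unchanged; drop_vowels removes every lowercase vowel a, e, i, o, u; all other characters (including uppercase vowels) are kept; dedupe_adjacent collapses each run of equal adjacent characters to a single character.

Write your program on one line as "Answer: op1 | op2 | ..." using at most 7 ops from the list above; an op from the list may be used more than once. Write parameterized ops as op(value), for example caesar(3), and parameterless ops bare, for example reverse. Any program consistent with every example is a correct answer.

reverse | caesar(5) | caesar(17) | caesar(5) | caesar(6) | drop(2)

Check, running the answer program on each example:
  "btokk" -> "kkotb" -> "pptyg" -> "ggkpx" -> "llpuc" -> "rrvai" -> "vai"
  "edscfhyfojyp" -> "pyjofyhfcsde" -> "udotkdmkhxij" -> "lufkbudbyoza" -> "qzkpgzigdtef" -> "wfqvmfomjzkl" -> "qvmfomjzkl"
  "elt" -> "tle" -> "yqj" -> "pha" -> "umf" -> "asl" -> "l"
  "givdial" -> "laidvig" -> "qfnianl" -> "hwezrec" -> "mbjewjh" -> "shpkcpn" -> "pkcpn"
  "qguvlxrzhvb" -> "bvhzrxlvugq" -> "gamewcqazlv" -> "xrdvnthrqcm" -> "cwiasymwvhr" -> "icogyescbnx" -> "ogyescbnx"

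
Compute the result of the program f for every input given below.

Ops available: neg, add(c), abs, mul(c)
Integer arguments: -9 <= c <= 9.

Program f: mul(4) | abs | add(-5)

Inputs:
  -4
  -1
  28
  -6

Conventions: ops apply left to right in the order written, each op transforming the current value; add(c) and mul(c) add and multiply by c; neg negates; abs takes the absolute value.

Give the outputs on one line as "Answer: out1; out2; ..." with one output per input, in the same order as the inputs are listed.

11; -1; 107; 19

Execution, op by op:
  -4 -> -16 -> 16 -> 11
  -1 -> -4 -> 4 -> -1
  28 -> 112 -> 112 -> 107
  -6 -> -24 -> 24 -> 19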